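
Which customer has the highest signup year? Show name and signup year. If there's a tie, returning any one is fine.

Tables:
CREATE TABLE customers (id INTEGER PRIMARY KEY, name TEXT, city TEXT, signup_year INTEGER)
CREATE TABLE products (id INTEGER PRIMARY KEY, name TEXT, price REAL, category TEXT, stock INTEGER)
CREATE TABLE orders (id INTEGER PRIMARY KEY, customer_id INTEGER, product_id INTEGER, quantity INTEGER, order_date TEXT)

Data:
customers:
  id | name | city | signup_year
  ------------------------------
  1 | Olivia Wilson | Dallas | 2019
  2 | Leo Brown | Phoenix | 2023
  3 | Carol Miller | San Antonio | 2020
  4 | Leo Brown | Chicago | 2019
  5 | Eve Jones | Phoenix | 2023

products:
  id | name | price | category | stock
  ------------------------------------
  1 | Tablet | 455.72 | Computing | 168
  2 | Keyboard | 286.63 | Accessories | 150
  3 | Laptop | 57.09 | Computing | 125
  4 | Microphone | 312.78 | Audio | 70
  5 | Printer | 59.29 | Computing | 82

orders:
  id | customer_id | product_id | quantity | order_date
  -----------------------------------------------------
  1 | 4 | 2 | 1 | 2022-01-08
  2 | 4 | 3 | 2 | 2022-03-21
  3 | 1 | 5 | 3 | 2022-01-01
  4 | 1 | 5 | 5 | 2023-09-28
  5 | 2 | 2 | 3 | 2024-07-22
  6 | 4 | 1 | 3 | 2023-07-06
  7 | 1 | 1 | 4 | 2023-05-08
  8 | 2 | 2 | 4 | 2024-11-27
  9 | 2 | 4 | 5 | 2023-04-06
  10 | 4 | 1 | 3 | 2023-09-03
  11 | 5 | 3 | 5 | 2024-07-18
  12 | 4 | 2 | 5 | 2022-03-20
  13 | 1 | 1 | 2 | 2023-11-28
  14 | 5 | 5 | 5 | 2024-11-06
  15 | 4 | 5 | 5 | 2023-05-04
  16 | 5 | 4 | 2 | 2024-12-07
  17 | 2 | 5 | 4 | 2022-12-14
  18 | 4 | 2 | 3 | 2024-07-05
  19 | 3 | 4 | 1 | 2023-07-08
SELECT name, signup_year FROM customers ORDER BY signup_year DESC LIMIT 1

Execution result:
name | signup_year
Leo Brown | 2023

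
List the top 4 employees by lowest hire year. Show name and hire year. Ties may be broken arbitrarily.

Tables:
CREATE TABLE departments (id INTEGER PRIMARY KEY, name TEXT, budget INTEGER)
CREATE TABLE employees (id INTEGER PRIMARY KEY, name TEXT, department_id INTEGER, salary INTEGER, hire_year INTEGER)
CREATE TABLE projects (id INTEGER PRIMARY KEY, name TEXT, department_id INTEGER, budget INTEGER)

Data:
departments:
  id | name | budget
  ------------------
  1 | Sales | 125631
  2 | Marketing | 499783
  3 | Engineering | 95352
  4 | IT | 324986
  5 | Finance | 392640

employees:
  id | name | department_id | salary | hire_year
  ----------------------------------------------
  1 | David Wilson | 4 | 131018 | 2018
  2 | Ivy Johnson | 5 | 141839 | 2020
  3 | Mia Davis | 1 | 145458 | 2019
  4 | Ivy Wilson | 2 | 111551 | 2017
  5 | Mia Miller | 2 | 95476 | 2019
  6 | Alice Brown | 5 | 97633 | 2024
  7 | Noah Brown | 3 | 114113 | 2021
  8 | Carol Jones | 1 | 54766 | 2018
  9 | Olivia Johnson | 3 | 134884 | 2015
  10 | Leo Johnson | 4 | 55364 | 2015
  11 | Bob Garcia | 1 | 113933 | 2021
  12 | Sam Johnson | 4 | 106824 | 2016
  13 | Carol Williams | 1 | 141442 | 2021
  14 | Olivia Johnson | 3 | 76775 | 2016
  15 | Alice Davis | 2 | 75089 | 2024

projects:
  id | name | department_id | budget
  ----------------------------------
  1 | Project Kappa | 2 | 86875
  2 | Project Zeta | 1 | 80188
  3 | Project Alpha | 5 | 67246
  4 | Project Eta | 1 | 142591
SELECT name, hire_year FROM employees ORDER BY hire_year ASC LIMIT 4

Execution result:
name | hire_year
Olivia Johnson | 2015
Leo Johnson | 2015
Sam Johnson | 2016
Olivia Johnson | 2016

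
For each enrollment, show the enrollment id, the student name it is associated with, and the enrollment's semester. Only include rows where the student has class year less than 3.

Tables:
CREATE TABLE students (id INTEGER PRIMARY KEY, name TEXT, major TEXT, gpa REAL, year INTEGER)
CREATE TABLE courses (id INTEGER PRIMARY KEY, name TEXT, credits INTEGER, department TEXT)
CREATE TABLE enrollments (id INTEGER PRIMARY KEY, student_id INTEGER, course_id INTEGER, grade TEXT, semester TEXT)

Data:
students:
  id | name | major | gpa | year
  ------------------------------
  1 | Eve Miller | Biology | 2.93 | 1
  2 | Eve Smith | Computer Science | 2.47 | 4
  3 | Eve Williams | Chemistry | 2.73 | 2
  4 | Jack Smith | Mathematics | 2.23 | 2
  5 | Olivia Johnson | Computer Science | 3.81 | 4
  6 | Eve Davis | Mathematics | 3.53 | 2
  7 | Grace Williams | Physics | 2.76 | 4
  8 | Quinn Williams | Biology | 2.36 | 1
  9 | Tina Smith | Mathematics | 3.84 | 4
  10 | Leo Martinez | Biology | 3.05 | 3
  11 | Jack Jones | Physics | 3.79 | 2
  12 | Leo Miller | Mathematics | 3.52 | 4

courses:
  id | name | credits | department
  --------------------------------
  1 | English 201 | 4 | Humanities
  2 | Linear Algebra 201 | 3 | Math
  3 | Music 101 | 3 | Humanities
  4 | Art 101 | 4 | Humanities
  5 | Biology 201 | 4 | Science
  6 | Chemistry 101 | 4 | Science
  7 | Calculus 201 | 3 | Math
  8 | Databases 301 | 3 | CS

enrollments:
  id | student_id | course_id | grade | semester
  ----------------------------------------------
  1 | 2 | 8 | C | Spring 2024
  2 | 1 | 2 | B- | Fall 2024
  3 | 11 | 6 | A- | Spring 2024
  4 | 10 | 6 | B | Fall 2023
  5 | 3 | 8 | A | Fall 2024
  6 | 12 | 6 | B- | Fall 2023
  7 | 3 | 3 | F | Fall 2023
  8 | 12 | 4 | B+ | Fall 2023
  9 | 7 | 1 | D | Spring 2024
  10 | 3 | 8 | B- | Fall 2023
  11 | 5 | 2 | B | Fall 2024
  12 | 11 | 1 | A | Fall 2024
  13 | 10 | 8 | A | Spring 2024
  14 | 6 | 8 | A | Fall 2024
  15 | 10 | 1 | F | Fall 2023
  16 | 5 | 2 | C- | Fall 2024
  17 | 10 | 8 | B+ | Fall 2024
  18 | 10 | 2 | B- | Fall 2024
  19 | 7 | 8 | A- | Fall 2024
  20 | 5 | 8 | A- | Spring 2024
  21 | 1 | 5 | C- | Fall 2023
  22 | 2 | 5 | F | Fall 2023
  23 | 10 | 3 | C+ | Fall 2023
SELECT c.id, p.name AS student, c.semester FROM enrollments c JOIN students p ON c.student_id = p.id WHERE p.year < 3

Execution result:
id | student | semester
2 | Eve Miller | Fall 2024
3 | Jack Jones | Spring 2024
5 | Eve Williams | Fall 2024
7 | Eve Williams | Fall 2023
10 | Eve Williams | Fall 2023
12 | Jack Jones | Fall 2024
14 | Eve Davis | Fall 2024
21 | Eve Miller | Fall 2023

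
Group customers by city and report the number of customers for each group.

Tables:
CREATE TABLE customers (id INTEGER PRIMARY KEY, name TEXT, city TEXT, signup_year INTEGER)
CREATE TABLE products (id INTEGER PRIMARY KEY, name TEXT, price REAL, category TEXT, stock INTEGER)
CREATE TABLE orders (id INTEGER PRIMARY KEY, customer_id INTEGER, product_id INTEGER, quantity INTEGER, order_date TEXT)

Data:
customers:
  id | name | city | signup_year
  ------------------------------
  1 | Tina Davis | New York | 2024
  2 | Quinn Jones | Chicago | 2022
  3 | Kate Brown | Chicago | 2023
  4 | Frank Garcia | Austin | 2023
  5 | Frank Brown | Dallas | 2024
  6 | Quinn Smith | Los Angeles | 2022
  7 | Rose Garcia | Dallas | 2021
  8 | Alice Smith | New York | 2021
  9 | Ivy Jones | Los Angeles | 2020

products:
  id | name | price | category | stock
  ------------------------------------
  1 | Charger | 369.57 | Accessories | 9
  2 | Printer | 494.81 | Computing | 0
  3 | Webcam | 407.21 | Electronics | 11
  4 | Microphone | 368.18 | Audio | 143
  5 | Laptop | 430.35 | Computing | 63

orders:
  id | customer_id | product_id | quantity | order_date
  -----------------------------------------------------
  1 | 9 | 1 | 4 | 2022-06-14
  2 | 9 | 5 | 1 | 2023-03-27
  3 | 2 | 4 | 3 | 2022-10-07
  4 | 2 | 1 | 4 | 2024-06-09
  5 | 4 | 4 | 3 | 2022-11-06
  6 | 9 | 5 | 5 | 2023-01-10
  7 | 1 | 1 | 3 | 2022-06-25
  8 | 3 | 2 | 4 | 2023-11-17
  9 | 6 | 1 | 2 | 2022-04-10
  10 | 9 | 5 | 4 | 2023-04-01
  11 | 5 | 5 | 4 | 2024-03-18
SELECT city, COUNT(*) AS n FROM customers GROUP BY city

Execution result:
city | n
Austin | 1
Chicago | 2
Dallas | 2
Los Angeles | 2
New York | 2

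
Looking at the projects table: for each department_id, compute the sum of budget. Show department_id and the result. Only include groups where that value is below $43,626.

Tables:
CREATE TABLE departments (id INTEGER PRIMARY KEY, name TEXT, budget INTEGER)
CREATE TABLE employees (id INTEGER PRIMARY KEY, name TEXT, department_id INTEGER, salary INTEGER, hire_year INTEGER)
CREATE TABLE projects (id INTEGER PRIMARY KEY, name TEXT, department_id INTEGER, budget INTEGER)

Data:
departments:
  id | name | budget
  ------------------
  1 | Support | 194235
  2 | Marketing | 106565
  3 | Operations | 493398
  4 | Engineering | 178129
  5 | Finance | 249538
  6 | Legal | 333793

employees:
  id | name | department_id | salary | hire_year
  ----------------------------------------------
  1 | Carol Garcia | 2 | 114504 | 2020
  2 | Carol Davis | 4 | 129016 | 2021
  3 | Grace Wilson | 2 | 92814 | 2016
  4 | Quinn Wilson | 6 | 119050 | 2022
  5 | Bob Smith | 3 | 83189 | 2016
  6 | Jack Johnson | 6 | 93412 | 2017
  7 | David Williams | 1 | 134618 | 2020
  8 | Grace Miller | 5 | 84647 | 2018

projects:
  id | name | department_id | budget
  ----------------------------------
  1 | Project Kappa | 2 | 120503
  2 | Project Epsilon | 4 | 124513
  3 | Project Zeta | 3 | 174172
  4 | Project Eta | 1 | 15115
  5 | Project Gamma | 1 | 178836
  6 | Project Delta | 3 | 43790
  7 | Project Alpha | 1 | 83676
SELECT department_id, SUM(budget) AS sum_budget FROM projects GROUP BY department_id HAVING SUM(budget) < 43626

Execution result:
(no rows)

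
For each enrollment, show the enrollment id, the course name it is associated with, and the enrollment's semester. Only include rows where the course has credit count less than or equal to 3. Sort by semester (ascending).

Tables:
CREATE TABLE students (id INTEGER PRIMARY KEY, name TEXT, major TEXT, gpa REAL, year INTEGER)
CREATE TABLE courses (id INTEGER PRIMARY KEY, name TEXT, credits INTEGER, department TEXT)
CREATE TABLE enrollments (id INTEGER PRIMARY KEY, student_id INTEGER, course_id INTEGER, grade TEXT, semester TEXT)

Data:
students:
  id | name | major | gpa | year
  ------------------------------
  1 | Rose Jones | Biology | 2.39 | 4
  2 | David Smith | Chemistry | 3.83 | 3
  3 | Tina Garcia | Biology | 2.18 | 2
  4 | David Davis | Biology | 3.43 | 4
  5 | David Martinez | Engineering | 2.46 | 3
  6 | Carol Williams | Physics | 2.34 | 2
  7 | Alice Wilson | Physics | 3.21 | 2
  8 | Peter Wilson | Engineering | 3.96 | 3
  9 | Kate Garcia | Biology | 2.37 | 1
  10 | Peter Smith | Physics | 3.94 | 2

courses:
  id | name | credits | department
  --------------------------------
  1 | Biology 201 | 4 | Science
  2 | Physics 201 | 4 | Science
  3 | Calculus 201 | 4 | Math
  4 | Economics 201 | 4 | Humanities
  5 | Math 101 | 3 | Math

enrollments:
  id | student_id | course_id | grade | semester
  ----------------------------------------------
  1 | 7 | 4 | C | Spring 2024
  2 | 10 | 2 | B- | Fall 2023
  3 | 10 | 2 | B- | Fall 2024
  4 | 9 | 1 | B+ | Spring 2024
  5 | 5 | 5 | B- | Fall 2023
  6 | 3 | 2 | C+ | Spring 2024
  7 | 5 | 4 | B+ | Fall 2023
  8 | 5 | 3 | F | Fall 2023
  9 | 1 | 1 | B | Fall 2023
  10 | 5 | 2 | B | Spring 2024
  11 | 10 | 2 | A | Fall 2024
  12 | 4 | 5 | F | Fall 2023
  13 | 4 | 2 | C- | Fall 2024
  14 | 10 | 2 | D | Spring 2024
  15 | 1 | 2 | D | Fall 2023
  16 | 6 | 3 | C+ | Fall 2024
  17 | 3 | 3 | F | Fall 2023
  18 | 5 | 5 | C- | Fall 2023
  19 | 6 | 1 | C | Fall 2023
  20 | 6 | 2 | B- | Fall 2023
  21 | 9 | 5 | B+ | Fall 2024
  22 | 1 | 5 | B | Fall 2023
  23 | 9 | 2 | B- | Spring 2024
SELECT c.id, p.name AS course, c.semester FROM enrollments c JOIN courses p ON c.course_id = p.id WHERE p.credits <= 3 ORDER BY c.semester ASC

Execution result:
id | course | semester
5 | Math 101 | Fall 2023
12 | Math 101 | Fall 2023
18 | Math 101 | Fall 2023
22 | Math 101 | Fall 2023
21 | Math 101 | Fall 2024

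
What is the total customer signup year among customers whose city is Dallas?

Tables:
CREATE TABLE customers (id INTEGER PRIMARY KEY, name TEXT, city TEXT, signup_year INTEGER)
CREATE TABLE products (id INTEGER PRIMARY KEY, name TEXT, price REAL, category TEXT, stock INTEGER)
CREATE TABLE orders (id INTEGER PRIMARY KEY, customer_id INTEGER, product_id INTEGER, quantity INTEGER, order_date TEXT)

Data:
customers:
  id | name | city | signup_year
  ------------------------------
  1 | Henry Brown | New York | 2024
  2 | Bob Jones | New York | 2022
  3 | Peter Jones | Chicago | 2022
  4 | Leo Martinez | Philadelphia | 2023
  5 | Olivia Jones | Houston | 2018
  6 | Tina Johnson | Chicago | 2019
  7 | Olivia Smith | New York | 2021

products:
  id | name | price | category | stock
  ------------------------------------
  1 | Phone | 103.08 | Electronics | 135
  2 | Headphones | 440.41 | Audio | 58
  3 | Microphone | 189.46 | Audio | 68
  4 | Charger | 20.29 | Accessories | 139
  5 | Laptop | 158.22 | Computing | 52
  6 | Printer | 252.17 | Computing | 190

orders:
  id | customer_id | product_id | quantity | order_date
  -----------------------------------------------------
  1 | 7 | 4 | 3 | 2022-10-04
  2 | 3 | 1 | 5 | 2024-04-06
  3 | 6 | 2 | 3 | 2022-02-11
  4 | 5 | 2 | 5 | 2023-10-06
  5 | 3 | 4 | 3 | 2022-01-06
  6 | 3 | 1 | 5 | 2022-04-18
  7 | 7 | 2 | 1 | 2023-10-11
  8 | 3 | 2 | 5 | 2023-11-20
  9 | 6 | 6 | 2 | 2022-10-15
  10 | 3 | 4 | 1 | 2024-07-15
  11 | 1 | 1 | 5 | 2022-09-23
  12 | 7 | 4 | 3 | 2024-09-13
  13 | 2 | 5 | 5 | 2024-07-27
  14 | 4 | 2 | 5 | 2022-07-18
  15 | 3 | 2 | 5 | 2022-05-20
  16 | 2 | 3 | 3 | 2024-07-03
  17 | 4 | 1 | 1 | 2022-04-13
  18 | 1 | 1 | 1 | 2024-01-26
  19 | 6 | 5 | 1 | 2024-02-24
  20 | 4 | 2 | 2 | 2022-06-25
SELECT SUM(signup_year) FROM customers WHERE city = 'Dallas'

Execution result:
NULL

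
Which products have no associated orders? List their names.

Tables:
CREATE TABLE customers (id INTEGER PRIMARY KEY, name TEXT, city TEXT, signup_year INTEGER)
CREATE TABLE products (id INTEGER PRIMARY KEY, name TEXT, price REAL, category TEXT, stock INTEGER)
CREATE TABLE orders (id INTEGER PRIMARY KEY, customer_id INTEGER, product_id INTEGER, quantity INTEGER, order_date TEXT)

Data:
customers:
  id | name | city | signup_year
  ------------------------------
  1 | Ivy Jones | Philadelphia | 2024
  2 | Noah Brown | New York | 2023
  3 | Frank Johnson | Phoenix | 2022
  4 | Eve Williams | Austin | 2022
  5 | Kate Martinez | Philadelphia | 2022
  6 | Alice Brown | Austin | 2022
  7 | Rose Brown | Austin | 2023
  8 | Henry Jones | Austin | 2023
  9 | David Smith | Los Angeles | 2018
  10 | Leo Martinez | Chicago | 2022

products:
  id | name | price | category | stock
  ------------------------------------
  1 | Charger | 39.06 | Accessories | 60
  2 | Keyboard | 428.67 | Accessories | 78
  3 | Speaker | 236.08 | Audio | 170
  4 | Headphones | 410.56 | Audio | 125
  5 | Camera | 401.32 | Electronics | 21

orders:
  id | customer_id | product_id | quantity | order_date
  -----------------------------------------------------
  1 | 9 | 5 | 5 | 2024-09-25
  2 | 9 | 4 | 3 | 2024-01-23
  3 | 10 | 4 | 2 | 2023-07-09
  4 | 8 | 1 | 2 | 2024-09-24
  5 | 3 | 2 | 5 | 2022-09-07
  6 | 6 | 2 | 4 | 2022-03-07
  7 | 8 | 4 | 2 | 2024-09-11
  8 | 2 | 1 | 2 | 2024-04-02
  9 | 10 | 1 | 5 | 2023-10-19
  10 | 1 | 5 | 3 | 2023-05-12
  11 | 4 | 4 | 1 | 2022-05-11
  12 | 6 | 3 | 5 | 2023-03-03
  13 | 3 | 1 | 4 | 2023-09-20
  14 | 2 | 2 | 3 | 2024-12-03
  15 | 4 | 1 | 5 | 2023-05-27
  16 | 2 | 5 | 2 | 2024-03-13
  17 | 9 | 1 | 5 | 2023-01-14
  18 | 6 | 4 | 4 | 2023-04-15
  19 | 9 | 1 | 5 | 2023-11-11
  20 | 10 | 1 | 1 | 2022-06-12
SELECT p.name FROM products p LEFT JOIN orders c ON c.product_id = p.id WHERE c.id IS NULL

Execution result:
(no rows)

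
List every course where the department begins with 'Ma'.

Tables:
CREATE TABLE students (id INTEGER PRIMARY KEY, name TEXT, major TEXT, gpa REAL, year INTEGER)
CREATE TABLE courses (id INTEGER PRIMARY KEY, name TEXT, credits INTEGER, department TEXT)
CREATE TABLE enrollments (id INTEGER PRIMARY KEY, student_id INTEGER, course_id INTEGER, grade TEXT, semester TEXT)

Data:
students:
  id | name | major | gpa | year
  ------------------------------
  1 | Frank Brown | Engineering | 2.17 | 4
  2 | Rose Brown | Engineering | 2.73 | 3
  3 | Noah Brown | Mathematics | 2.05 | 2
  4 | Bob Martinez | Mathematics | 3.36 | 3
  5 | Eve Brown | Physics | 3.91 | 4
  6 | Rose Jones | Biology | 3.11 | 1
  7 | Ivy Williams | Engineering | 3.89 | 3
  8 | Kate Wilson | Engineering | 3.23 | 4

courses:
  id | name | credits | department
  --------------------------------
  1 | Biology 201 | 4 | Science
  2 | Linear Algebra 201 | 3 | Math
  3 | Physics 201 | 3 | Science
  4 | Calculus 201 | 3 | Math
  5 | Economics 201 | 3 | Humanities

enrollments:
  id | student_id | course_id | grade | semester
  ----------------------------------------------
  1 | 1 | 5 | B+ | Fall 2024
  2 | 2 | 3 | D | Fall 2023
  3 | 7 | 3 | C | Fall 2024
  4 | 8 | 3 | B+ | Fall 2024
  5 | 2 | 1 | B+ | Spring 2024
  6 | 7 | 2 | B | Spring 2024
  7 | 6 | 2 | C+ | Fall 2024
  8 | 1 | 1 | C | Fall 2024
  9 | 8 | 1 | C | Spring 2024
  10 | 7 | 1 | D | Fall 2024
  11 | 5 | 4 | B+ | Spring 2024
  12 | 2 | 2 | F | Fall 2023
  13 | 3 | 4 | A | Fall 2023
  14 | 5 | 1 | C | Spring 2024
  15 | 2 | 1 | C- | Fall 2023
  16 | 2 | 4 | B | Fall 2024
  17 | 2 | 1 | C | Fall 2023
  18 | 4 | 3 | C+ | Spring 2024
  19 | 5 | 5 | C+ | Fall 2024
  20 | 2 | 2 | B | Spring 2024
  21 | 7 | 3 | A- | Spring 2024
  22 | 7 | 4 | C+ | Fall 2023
SELECT name, department FROM courses WHERE department LIKE 'Ma%'

Execution result:
name | department
Linear Algebra 201 | Math
Calculus 201 | Math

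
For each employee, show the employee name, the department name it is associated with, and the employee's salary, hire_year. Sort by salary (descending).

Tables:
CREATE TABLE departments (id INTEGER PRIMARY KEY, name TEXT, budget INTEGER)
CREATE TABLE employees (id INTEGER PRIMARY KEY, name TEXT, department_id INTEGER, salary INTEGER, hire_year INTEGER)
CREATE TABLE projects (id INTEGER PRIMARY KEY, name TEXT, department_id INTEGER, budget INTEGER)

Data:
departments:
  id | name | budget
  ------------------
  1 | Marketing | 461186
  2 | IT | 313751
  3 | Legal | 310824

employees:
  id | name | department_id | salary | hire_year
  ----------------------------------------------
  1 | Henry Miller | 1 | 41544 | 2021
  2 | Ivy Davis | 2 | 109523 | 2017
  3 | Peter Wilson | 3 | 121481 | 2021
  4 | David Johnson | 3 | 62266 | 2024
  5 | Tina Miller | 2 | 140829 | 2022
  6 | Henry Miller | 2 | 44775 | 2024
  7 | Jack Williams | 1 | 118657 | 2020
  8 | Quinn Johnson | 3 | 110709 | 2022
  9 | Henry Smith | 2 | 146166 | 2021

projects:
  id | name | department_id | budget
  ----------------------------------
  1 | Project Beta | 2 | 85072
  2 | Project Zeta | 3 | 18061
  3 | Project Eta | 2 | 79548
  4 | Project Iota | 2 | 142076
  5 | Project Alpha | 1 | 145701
SELECT c.name, p.name AS department, c.salary, c.hire_year FROM employees c JOIN departments p ON c.department_id = p.id ORDER BY c.salary DESC

Execution result:
name | department | salary | hire_year
Henry Smith | IT | 146166 | 2021
Tina Miller | IT | 140829 | 2022
Peter Wilson | Legal | 121481 | 2021
Jack Williams | Marketing | 118657 | 2020
Quinn Johnson | Legal | 110709 | 2022
Ivy Davis | IT | 109523 | 2017
David Johnson | Legal | 62266 | 2024
Henry Miller | IT | 44775 | 2024
Henry Miller | Marketing | 41544 | 2021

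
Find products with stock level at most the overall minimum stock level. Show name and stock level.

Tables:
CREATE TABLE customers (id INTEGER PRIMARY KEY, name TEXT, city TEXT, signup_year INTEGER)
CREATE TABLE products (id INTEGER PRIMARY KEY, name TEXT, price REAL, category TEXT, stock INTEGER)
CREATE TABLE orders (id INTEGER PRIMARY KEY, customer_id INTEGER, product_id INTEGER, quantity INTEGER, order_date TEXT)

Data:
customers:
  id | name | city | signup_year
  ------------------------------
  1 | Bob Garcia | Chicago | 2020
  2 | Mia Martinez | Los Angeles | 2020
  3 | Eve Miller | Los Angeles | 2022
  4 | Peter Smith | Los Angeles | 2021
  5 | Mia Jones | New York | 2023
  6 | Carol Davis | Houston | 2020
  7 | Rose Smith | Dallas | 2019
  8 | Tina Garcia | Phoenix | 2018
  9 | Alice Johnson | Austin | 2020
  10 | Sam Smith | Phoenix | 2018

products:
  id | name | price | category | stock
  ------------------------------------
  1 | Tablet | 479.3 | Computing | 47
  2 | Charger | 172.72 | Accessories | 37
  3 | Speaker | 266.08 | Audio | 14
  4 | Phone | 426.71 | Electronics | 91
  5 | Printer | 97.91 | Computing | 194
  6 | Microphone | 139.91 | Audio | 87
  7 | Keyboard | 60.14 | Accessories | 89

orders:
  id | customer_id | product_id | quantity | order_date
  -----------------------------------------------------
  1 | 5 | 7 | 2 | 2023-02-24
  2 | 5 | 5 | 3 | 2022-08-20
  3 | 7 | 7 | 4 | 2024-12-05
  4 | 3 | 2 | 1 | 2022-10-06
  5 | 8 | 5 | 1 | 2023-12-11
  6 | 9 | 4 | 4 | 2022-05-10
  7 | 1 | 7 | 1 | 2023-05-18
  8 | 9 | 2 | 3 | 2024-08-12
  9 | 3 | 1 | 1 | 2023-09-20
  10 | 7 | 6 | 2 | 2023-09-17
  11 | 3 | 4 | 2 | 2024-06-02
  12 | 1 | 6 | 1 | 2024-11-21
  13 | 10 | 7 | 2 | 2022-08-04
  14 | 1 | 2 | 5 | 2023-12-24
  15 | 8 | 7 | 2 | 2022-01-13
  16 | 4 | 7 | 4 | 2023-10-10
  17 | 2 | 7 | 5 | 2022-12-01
SELECT name, stock FROM products WHERE stock <= (SELECT MIN(stock) FROM products)

Execution result:
name | stock
Speaker | 14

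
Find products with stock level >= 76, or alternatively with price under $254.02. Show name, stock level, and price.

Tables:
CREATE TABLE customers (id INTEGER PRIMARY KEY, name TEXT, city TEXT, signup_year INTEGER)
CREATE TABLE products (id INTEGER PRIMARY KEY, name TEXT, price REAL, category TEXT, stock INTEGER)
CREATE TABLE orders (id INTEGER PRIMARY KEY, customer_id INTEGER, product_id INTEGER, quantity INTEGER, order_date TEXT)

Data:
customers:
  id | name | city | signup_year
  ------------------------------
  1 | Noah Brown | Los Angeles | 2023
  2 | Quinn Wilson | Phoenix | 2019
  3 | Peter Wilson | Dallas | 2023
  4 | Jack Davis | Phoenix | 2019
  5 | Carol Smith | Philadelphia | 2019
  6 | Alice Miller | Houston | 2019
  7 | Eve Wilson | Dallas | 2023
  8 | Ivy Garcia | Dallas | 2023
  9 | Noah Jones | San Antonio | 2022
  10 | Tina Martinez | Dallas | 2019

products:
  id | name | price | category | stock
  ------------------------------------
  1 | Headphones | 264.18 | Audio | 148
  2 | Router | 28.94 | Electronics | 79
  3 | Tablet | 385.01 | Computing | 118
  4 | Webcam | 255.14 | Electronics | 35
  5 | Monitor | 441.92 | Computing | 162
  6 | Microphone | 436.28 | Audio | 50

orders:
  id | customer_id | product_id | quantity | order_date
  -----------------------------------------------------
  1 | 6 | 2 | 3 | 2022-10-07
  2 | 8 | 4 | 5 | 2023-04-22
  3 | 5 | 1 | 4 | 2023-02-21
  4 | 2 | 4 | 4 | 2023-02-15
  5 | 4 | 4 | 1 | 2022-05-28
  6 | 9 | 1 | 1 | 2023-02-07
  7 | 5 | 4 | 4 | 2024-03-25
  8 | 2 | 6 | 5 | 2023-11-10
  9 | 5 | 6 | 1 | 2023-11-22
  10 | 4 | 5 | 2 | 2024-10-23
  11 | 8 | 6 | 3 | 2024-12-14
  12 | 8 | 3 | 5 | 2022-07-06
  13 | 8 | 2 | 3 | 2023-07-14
SELECT name, stock, price FROM products WHERE stock >= 76 OR price < 254.02

Execution result:
name | stock | price
Headphones | 148 | 264.18
Router | 79 | 28.94
Tablet | 118 | 385.01
Monitor | 162 | 441.92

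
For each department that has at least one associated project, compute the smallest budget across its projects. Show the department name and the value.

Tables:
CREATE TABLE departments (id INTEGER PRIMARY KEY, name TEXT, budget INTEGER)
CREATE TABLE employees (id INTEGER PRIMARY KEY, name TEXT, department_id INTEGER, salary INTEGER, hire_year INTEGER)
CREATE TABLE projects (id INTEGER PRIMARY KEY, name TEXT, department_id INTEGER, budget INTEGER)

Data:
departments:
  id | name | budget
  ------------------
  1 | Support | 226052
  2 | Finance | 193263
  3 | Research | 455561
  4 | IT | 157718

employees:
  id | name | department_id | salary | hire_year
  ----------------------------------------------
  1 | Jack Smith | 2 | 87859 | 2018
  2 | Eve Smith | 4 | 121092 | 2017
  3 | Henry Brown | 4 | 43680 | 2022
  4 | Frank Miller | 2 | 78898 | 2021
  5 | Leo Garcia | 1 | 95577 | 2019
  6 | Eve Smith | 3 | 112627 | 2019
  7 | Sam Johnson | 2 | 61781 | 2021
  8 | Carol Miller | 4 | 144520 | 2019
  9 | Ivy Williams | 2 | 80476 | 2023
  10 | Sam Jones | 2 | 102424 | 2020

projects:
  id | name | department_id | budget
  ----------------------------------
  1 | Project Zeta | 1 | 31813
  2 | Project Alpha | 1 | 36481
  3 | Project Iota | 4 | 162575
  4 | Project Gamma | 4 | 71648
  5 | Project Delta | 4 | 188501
SELECT p.name, MIN(c.budget) AS min_budget FROM projects c JOIN departments p ON c.department_id = p.id GROUP BY p.id, p.name

Execution result:
name | min_budget
Support | 31813
IT | 71648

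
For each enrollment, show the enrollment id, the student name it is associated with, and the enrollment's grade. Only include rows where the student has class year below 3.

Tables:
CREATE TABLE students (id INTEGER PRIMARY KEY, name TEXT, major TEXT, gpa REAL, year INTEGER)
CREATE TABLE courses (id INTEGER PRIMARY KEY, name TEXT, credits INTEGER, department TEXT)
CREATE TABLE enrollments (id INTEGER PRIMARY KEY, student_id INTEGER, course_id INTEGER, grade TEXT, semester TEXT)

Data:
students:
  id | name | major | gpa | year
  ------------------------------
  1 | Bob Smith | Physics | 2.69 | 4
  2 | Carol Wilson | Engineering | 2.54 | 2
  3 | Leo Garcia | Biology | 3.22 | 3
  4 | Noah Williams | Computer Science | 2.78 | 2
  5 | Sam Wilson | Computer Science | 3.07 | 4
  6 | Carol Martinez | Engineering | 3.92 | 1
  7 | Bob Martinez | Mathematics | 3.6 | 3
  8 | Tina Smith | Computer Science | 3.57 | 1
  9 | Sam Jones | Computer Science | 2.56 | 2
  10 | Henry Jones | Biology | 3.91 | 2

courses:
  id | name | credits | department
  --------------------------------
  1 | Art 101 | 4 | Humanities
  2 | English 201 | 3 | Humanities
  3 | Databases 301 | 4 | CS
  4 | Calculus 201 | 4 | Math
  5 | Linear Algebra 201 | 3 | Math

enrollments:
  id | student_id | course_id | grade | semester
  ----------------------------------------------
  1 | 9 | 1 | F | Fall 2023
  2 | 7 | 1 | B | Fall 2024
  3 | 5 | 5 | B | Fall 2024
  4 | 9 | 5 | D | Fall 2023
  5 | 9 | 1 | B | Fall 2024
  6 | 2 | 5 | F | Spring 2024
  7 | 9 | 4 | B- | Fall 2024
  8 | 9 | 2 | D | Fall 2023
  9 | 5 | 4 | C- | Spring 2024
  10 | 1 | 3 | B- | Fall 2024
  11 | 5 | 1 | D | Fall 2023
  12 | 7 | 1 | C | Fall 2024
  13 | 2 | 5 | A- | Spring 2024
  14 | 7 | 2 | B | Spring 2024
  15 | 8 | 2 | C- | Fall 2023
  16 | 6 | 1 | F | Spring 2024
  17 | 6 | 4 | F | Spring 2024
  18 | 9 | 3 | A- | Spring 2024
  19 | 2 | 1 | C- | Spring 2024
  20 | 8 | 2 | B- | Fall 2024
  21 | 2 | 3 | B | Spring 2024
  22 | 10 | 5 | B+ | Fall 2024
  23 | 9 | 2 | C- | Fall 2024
SELECT c.id, p.name AS student, c.grade FROM enrollments c JOIN students p ON c.student_id = p.id WHERE p.year < 3

Execution result:
id | student | grade
1 | Sam Jones | F
4 | Sam Jones | D
5 | Sam Jones | B
6 | Carol Wilson | F
7 | Sam Jones | B-
8 | Sam Jones | D
13 | Carol Wilson | A-
15 | Tina Smith | C-
16 | Carol Martinez | F
17 | Carol Martinez | F
18 | Sam Jones | A-
19 | Carol Wilson | C-
20 | Tina Smith | B-
21 | Carol Wilson | B
22 | Henry Jones | B+
23 | Sam Jones | C-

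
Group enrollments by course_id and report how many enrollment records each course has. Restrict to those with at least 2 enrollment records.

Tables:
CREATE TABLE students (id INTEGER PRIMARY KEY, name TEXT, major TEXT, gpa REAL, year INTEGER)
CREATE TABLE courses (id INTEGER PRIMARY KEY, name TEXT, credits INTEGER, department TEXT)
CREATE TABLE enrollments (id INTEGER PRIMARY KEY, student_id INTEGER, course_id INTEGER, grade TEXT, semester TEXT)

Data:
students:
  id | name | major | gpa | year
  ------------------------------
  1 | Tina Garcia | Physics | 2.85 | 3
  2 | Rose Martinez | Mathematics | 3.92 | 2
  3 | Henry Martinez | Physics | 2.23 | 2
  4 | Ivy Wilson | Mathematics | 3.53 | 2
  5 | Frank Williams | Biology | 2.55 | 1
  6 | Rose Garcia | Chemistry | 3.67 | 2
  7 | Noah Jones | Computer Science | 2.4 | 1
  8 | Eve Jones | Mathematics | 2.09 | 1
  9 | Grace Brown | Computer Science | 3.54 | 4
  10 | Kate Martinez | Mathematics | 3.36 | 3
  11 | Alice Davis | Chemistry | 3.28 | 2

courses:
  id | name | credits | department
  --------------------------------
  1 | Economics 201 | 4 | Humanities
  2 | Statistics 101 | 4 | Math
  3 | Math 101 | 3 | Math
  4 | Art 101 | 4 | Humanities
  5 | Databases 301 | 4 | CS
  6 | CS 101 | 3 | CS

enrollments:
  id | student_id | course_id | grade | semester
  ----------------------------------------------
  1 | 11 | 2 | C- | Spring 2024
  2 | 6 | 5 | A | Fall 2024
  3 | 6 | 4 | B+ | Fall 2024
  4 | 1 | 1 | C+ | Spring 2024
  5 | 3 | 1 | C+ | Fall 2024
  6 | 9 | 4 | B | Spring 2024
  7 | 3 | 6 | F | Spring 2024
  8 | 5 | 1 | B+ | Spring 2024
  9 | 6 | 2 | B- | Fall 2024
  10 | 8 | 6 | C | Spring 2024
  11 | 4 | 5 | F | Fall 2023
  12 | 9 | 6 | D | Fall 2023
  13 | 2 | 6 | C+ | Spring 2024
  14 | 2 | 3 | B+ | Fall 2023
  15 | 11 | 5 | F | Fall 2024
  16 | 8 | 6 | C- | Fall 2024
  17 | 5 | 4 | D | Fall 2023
SELECT course_id, COUNT(*) AS enrollment_count FROM enrollments GROUP BY course_id HAVING COUNT(*) >= 2

Execution result:
course_id | enrollment_count
1 | 3
2 | 2
4 | 3
5 | 3
6 | 5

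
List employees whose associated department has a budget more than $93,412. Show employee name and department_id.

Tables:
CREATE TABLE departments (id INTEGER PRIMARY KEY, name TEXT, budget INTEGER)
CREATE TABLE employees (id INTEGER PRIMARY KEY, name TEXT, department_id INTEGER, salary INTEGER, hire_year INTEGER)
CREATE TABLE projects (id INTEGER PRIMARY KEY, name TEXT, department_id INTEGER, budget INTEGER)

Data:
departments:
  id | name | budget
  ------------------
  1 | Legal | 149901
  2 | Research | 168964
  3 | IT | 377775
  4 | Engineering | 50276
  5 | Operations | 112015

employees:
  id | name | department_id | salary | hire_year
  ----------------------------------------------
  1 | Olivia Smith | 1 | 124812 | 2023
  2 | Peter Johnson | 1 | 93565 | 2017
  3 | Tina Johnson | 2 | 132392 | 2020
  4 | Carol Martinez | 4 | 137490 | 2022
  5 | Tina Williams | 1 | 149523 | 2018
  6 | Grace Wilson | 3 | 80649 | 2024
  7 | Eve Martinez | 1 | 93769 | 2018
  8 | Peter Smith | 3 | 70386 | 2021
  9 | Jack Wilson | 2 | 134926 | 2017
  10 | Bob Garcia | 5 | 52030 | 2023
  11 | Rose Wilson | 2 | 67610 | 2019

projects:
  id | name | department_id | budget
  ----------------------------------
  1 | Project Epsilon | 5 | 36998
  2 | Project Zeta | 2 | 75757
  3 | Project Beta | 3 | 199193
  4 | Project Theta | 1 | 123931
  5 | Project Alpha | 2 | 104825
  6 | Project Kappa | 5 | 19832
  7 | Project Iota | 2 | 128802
SELECT name, department_id FROM employees WHERE department_id IN (SELECT id FROM departments WHERE budget > 93412)

Execution result:
name | department_id
Olivia Smith | 1
Peter Johnson | 1
Tina Johnson | 2
Tina Williams | 1
Grace Wilson | 3
Eve Martinez | 1
Peter Smith | 3
Jack Wilson | 2
Bob Garcia | 5
Rose Wilson | 2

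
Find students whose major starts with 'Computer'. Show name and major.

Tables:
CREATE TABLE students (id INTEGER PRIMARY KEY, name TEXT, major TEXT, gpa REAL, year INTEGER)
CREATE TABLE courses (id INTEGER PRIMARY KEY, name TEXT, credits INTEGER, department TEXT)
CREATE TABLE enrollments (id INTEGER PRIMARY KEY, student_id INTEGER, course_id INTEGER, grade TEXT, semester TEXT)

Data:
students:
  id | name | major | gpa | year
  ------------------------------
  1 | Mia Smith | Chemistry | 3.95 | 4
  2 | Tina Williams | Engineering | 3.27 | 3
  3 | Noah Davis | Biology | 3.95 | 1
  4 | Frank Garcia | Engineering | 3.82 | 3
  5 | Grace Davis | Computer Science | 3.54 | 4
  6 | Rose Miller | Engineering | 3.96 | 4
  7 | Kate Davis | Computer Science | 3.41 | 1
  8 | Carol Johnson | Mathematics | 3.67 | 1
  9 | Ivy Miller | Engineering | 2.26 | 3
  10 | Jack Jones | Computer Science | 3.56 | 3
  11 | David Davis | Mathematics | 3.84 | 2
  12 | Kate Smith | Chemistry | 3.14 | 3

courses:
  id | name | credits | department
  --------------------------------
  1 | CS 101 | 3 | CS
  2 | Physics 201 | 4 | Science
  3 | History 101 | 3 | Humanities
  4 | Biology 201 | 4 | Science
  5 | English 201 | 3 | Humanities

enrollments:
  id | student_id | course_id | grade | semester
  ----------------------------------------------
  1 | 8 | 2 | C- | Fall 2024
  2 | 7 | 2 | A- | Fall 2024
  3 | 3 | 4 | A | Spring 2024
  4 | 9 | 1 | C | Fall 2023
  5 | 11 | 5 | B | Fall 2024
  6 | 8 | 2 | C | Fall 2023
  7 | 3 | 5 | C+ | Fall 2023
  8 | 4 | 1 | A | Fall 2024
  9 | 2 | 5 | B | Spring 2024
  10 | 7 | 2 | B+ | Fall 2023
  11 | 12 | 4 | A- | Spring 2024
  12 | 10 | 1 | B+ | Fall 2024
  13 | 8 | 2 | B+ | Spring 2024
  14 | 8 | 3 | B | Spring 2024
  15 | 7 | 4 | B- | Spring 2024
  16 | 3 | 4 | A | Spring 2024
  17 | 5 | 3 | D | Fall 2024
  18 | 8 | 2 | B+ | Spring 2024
SELECT name, major FROM students WHERE major LIKE 'Computer%'

Execution result:
name | major
Grace Davis | Computer Science
Kate Davis | Computer Science
Jack Jones | Computer Science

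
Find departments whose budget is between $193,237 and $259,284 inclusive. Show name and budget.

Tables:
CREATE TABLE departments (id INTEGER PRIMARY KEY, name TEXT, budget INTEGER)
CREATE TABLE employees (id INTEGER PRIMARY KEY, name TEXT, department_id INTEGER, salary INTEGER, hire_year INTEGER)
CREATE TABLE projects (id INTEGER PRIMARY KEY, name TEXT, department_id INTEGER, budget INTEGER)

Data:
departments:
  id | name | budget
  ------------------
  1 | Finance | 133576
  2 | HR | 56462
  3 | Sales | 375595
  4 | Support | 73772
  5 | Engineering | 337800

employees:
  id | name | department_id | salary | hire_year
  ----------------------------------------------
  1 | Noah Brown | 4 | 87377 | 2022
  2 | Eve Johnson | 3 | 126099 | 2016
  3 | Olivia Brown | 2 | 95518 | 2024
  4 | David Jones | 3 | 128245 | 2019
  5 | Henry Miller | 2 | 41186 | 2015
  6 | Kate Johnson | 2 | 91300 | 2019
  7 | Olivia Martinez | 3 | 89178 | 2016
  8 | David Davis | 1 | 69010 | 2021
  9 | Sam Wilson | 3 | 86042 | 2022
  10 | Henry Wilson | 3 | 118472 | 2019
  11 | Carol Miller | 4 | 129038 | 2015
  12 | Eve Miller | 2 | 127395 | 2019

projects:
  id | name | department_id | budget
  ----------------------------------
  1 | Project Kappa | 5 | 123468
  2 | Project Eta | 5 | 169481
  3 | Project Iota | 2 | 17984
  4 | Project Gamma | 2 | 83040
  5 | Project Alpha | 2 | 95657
SELECT name, budget FROM departments WHERE budget BETWEEN 193237 AND 259284

Execution result:
(no rows)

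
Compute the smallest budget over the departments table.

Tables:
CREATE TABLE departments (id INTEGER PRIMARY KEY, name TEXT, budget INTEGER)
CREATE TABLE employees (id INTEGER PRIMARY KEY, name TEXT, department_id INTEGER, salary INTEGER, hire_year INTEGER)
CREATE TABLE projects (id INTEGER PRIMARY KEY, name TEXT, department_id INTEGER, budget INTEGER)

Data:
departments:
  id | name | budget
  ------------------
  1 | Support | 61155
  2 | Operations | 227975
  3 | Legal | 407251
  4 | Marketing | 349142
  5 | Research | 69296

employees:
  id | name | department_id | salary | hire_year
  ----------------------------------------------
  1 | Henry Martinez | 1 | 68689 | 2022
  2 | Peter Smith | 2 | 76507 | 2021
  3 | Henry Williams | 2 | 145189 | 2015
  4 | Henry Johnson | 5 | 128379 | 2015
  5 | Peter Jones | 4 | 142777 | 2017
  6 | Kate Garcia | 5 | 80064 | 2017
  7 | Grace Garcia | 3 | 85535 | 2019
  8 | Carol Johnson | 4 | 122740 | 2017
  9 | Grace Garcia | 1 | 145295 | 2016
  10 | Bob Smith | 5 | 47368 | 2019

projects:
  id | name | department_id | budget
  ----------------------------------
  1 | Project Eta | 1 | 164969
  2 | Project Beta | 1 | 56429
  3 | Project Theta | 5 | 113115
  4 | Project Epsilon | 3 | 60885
SELECT MIN(budget) FROM departments

Execution result:
61155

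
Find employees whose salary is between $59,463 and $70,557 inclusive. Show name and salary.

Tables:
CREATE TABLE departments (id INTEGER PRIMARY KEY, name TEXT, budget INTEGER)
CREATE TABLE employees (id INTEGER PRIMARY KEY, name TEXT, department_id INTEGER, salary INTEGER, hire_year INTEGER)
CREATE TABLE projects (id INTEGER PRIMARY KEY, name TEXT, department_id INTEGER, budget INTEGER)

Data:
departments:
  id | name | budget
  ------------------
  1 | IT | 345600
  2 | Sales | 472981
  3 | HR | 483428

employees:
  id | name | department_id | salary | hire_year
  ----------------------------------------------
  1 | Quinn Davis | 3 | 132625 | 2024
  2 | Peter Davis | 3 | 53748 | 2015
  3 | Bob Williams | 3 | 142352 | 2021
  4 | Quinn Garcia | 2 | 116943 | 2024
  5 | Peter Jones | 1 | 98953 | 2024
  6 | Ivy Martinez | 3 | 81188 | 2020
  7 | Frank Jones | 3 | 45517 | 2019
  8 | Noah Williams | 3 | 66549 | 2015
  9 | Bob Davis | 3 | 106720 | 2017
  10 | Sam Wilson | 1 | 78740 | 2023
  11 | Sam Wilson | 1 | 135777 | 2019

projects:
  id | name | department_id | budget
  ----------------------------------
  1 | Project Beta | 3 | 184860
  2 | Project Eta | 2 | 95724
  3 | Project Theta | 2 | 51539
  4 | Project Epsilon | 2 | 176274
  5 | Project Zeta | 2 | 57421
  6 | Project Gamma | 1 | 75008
SELECT name, salary FROM employees WHERE salary BETWEEN 59463 AND 70557

Execution result:
name | salary
Noah Williams | 66549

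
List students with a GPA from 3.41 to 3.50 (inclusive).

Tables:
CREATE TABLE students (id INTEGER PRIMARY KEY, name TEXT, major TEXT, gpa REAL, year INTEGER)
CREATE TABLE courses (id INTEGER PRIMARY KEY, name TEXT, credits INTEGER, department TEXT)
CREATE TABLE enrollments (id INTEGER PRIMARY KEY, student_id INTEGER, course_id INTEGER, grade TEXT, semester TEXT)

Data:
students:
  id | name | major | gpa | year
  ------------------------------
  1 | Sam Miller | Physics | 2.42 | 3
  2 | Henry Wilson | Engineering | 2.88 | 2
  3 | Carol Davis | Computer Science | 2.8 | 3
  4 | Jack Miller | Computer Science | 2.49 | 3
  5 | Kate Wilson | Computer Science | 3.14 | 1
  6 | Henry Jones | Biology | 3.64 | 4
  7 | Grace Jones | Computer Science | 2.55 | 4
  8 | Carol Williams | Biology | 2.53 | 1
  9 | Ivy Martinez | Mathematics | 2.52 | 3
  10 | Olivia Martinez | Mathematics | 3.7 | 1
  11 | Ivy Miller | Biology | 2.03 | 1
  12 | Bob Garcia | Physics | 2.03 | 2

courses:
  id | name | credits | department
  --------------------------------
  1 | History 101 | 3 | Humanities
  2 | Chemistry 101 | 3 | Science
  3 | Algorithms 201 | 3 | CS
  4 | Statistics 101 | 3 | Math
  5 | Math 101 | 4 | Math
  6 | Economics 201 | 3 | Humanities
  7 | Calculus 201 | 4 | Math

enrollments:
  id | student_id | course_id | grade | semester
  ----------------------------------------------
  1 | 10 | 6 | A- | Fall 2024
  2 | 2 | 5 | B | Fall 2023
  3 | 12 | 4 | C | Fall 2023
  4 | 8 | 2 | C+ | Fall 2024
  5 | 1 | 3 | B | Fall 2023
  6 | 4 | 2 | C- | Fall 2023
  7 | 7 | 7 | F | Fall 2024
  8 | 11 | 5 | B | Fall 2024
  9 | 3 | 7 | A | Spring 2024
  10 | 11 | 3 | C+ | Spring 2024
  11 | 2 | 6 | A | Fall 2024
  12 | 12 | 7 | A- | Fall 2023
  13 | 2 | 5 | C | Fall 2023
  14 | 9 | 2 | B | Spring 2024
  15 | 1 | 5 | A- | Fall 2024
SELECT name, gpa FROM students WHERE gpa BETWEEN 3.41 AND 3.5

Execution result:
(no rows)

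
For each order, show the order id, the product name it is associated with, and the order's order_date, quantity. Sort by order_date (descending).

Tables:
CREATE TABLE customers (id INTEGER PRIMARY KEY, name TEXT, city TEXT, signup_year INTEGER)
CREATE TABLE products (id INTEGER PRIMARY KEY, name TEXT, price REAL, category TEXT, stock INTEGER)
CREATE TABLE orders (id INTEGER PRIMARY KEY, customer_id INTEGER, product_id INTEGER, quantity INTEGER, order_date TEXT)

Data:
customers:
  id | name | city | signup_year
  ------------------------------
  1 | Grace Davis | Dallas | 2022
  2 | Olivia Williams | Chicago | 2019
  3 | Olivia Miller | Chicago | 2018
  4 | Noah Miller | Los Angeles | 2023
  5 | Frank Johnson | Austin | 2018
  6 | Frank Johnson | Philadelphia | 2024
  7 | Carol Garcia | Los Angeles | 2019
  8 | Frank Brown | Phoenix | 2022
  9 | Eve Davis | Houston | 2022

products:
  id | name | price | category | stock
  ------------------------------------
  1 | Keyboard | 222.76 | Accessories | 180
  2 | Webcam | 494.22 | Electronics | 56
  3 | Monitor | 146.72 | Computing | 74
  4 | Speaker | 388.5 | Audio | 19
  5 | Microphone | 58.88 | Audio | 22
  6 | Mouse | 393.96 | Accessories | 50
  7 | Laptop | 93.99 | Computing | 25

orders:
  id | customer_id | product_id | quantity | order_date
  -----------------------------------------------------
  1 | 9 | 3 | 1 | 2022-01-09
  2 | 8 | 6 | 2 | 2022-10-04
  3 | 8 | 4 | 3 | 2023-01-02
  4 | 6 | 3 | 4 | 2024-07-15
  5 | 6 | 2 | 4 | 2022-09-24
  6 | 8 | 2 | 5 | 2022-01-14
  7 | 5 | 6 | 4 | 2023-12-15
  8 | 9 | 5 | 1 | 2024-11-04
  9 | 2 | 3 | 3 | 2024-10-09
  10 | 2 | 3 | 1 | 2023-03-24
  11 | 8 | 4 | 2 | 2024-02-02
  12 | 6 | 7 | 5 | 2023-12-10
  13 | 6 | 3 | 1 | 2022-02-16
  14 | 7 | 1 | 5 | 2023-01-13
SELECT c.id, p.name AS product, c.order_date, c.quantity FROM orders c JOIN products p ON c.product_id = p.id ORDER BY c.order_date DESC

Execution result:
id | product | order_date | quantity
8 | Microphone | 2024-11-04 | 1
9 | Monitor | 2024-10-09 | 3
4 | Monitor | 2024-07-15 | 4
11 | Speaker | 2024-02-02 | 2
7 | Mouse | 2023-12-15 | 4
12 | Laptop | 2023-12-10 | 5
10 | Monitor | 2023-03-24 | 1
14 | Keyboard | 2023-01-13 | 5
3 | Speaker | 2023-01-02 | 3
2 | Mouse | 2022-10-04 | 2
5 | Webcam | 2022-09-24 | 4
13 | Monitor | 2022-02-16 | 1
6 | Webcam | 2022-01-14 | 5
1 | Monitor | 2022-01-09 | 1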